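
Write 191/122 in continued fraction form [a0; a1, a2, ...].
[1; 1, 1, 3, 3, 5]

Euclidean algorithm steps:
191 = 1 × 122 + 69
122 = 1 × 69 + 53
69 = 1 × 53 + 16
53 = 3 × 16 + 5
16 = 3 × 5 + 1
5 = 5 × 1 + 0
Continued fraction: [1; 1, 1, 3, 3, 5]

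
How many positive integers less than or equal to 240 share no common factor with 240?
64

240 = 2^4 × 3 × 5
φ(n) = n × ∏(1 - 1/p) for each prime p dividing n
φ(240) = 240 × (1 - 1/2) × (1 - 1/3) × (1 - 1/5) = 64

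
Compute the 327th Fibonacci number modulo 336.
34

Matrix identity: Q^n = [[F_(n+1), F_n], [F_n, F_(n-1)]] with Q = [[1,1],[1,0]].
n = 327 = 101000111₂. Square-and-multiply, entries mod 336:
Q^1 = [[1,1],[1,0]]
Q^2 = (Q^1)² = [[2,1],[1,1]]
Q^5 = (Q^2)²·Q = [[8,5],[5,3]]
Q^10 = (Q^5)² = [[89,55],[55,34]]
Q^20 = (Q^10)² = [[194,45],[45,149]]
Q^40 = (Q^20)² = [[13,315],[315,34]]
Q^81 = (Q^40)²·Q = [[295,274],[274,21]]
Q^163 = (Q^81)²·Q = [[45,149],[149,232]]
Q^327 = (Q^163)²·Q = [[315,34],[34,281]]
F_327 mod 336 = Q^327[0][1] = 34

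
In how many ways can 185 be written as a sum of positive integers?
1071823774337

p(n) counts ways to write n as a sum of positive integers (order ignored).
Euler's pentagonal recurrence: p(k) = p(k-1) + p(k-2) - p(k-5) - p(k-7) + p(k-12) + p(k-15) - ... (offsets j(3j∓1)/2, signs ++--, p(0)=1, p(<0)=0).
DP table for k = 0..184: p(0)=1, p(1)=1, p(2)=2, p(3)=3, p(4)=5, p(5)=7, p(6)=11, p(7)=15, p(8)=22, p(9)=30, p(10)=42, p(11)=56, p(12)=77, p(13)=101, p(14)=135, p(15)=176, p(16)=231, p(17)=297, p(18)=385, p(19)=490, p(20)=627, p(21)=792, p(22)=1002, p(23)=1255, p(24)=1575, p(25)=1958, p(26)=2436, p(27)=3010, p(28)=3718, p(29)=4565, p(30)=5604, p(31)=6842, p(32)=8349, p(33)=10143, p(34)=12310, p(35)=14883, p(36)=17977, p(37)=21637, p(38)=26015, p(39)=31185, p(40)=37338, p(41)=44583, p(42)=53174, p(43)=63261, p(44)=75175, p(45)=89134, p(46)=105558, p(47)=124754, p(48)=147273, p(49)=173525, p(50)=204226, p(51)=239943, p(52)=281589, p(53)=329931, p(54)=386155, p(55)=451276, p(56)=526823, p(57)=614154, p(58)=715220, p(59)=831820, p(60)=966467, p(61)=1121505, p(62)=1300156, p(63)=1505499, p(64)=1741630, p(65)=2012558, p(66)=2323520, p(67)=2679689, p(68)=3087735, p(69)=3554345, p(70)=4087968, p(71)=4697205, p(72)=5392783, p(73)=6185689, p(74)=7089500, p(75)=8118264, p(76)=9289091, p(77)=10619863, p(78)=12132164, p(79)=13848650, p(80)=15796476, p(81)=18004327, p(82)=20506255, p(83)=23338469, p(84)=26543660, p(85)=30167357, p(86)=34262962, p(87)=38887673, p(88)=44108109, p(89)=49995925, p(90)=56634173, p(91)=64112359, p(92)=72533807, p(93)=82010177, p(94)=92669720, p(95)=104651419, p(96)=118114304, p(97)=133230930, p(98)=150198136, p(99)=169229875, p(100)=190569292, p(101)=214481126, p(102)=241265379, p(103)=271248950, p(104)=304801365, p(105)=342325709, p(106)=384276336, p(107)=431149389, p(108)=483502844, p(109)=541946240, p(110)=607163746, p(111)=679903203, p(112)=761002156, p(113)=851376628, p(114)=952050665, p(115)=1064144451, p(116)=1188908248, p(117)=1327710076, p(118)=1482074143, p(119)=1653668665, p(120)=1844349560, p(121)=2056148051, p(122)=2291320912, p(123)=2552338241, p(124)=2841940500, p(125)=3163127352, p(126)=3519222692, p(127)=3913864295, p(128)=4351078600, p(129)=4835271870, p(130)=5371315400, p(131)=5964539504, p(132)=6620830889, p(133)=7346629512, p(134)=8149040695, p(135)=9035836076, p(136)=10015581680, p(137)=11097645016, p(138)=12292341831, p(139)=13610949895, p(140)=15065878135, p(141)=16670689208, p(142)=18440293320, p(143)=20390982757, p(144)=22540654445, p(145)=24908858009, p(146)=27517052599, p(147)=30388671978, p(148)=33549419497, p(149)=37027355200, p(150)=40853235313, p(151)=45060624582, p(152)=49686288421, p(153)=54770336324, p(154)=60356673280, p(155)=66493182097, p(156)=73232243759, p(157)=80630964769, p(158)=88751778802, p(159)=97662728555, p(160)=107438159466, p(161)=118159068427, p(162)=129913904637, p(163)=142798995930, p(164)=156919475295, p(165)=172389800255, p(166)=189334822579, p(167)=207890420102, p(168)=228204732751, p(169)=250438925115, p(170)=274768617130, p(171)=301384802048, p(172)=330495499613, p(173)=362326859895, p(174)=397125074750, p(175)=435157697830, p(176)=476715857290, p(177)=522115831195, p(178)=571701605655, p(179)=625846753120, p(180)=684957390936, p(181)=749474411781, p(182)=819876908323, p(183)=896684817527, p(184)=980462880430.
Final step: p(185) = p(184) + p(183) - p(180) - p(178) + p(173) + p(170) - p(163) - p(159) + p(150) + p(145) - p(134) - p(128) + p(115) + p(108) - p(93) - p(85) + p(68) + p(59) - p(40) - p(30) + p(9)
= 980462880430 + 896684817527 - 684957390936 - 571701605655 + 362326859895 + 274768617130 - 142798995930 - 97662728555 + 40853235313 + 24908858009 - 8149040695 - 4351078600 + 1064144451 + 483502844 - 82010177 - 30167357 + 3087735 + 831820 - 37338 - 5604 + 30
= 1071823774337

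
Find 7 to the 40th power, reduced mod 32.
1

Repeated squaring. Binary of 40 = 101000.
7^1 ≡ 7 (mod 32); 7^2 ≡ 17 (mod 32); 7^4 ≡ 1 (mod 32); 7^8 ≡ 1 (mod 32); 7^16 ≡ 1 (mod 32); 7^32 ≡ 1 (mod 32)
7^40 = 7^8 × 7^32 ≡ 1 (mod 32)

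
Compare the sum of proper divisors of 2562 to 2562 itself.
abundant

Proper divisors of 2562: sum = 1 + 2 + 3 + 6 + 7 + 14 + 21 + 42 + 61 + 122 + 183 + 366 + 427 + 854 + 1281 = 3390
Since 3390 > 2562, 2562 is abundant.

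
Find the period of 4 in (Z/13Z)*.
6

13 is prime, so ord(4) divides φ(13) = 12.
Divisors of 12: 1, 2, 3, 4, 6, 12.
Repeated squaring: 4^1 ≡ 4, 4^2 ≡ 3, 4^4 ≡ 9, 4^8 ≡ 3 (mod 13).
Test 4^d mod 13 for each divisor d in increasing order:
4^1 ≡ 4
4^2 ≡ 3
4^3 = 4^2·4^1 ≡ 12
4^4 ≡ 9
4^6 = 4^4·4^2 ≡ 1  ← first divisor giving 1
The order is 6.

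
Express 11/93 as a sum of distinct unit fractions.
1/9 + 1/140 + 1/39060

Greedy algorithm:
11/93: ceiling(93/11) = 9, use 1/9
2/279: ceiling(279/2) = 140, use 1/140
1/39060: ceiling(39060/1) = 39060, use 1/39060
Result: 11/93 = 1/9 + 1/140 + 1/39060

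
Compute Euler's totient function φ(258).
84

258 = 2 × 3 × 43
φ(n) = n × ∏(1 - 1/p) for each prime p dividing n
φ(258) = 258 × (1 - 1/2) × (1 - 1/3) × (1 - 1/43) = 84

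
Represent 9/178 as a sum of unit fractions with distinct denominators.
1/20 + 1/1780

Greedy algorithm:
9/178: ceiling(178/9) = 20, use 1/20
1/1780: ceiling(1780/1) = 1780, use 1/1780
Result: 9/178 = 1/20 + 1/1780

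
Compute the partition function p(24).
1575

p(n) counts ways to write n as a sum of positive integers (order ignored).
Euler's pentagonal recurrence: p(k) = p(k-1) + p(k-2) - p(k-5) - p(k-7) + p(k-12) + p(k-15) - ... (offsets j(3j∓1)/2, signs ++--, p(0)=1, p(<0)=0).
DP table for k = 0..23: p(0)=1, p(1)=1, p(2)=2, p(3)=3, p(4)=5, p(5)=7, p(6)=11, p(7)=15, p(8)=22, p(9)=30, p(10)=42, p(11)=56, p(12)=77, p(13)=101, p(14)=135, p(15)=176, p(16)=231, p(17)=297, p(18)=385, p(19)=490, p(20)=627, p(21)=792, p(22)=1002, p(23)=1255.
Final step: p(24) = p(23) + p(22) - p(19) - p(17) + p(12) + p(9) - p(2)
= 1255 + 1002 - 490 - 297 + 77 + 30 - 2
= 1575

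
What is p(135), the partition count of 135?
9035836076

p(n) counts ways to write n as a sum of positive integers (order ignored).
Euler's pentagonal recurrence: p(k) = p(k-1) + p(k-2) - p(k-5) - p(k-7) + p(k-12) + p(k-15) - ... (offsets j(3j∓1)/2, signs ++--, p(0)=1, p(<0)=0).
DP table for k = 0..134: p(0)=1, p(1)=1, p(2)=2, p(3)=3, p(4)=5, p(5)=7, p(6)=11, p(7)=15, p(8)=22, p(9)=30, p(10)=42, p(11)=56, p(12)=77, p(13)=101, p(14)=135, p(15)=176, p(16)=231, p(17)=297, p(18)=385, p(19)=490, p(20)=627, p(21)=792, p(22)=1002, p(23)=1255, p(24)=1575, p(25)=1958, p(26)=2436, p(27)=3010, p(28)=3718, p(29)=4565, p(30)=5604, p(31)=6842, p(32)=8349, p(33)=10143, p(34)=12310, p(35)=14883, p(36)=17977, p(37)=21637, p(38)=26015, p(39)=31185, p(40)=37338, p(41)=44583, p(42)=53174, p(43)=63261, p(44)=75175, p(45)=89134, p(46)=105558, p(47)=124754, p(48)=147273, p(49)=173525, p(50)=204226, p(51)=239943, p(52)=281589, p(53)=329931, p(54)=386155, p(55)=451276, p(56)=526823, p(57)=614154, p(58)=715220, p(59)=831820, p(60)=966467, p(61)=1121505, p(62)=1300156, p(63)=1505499, p(64)=1741630, p(65)=2012558, p(66)=2323520, p(67)=2679689, p(68)=3087735, p(69)=3554345, p(70)=4087968, p(71)=4697205, p(72)=5392783, p(73)=6185689, p(74)=7089500, p(75)=8118264, p(76)=9289091, p(77)=10619863, p(78)=12132164, p(79)=13848650, p(80)=15796476, p(81)=18004327, p(82)=20506255, p(83)=23338469, p(84)=26543660, p(85)=30167357, p(86)=34262962, p(87)=38887673, p(88)=44108109, p(89)=49995925, p(90)=56634173, p(91)=64112359, p(92)=72533807, p(93)=82010177, p(94)=92669720, p(95)=104651419, p(96)=118114304, p(97)=133230930, p(98)=150198136, p(99)=169229875, p(100)=190569292, p(101)=214481126, p(102)=241265379, p(103)=271248950, p(104)=304801365, p(105)=342325709, p(106)=384276336, p(107)=431149389, p(108)=483502844, p(109)=541946240, p(110)=607163746, p(111)=679903203, p(112)=761002156, p(113)=851376628, p(114)=952050665, p(115)=1064144451, p(116)=1188908248, p(117)=1327710076, p(118)=1482074143, p(119)=1653668665, p(120)=1844349560, p(121)=2056148051, p(122)=2291320912, p(123)=2552338241, p(124)=2841940500, p(125)=3163127352, p(126)=3519222692, p(127)=3913864295, p(128)=4351078600, p(129)=4835271870, p(130)=5371315400, p(131)=5964539504, p(132)=6620830889, p(133)=7346629512, p(134)=8149040695.
Final step: p(135) = p(134) + p(133) - p(130) - p(128) + p(123) + p(120) - p(113) - p(109) + p(100) + p(95) - p(84) - p(78) + p(65) + p(58) - p(43) - p(35) + p(18) + p(9)
= 8149040695 + 7346629512 - 5371315400 - 4351078600 + 2552338241 + 1844349560 - 851376628 - 541946240 + 190569292 + 104651419 - 26543660 - 12132164 + 2012558 + 715220 - 63261 - 14883 + 385 + 30
= 9035836076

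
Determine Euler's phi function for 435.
224

435 = 3 × 5 × 29
φ(n) = n × ∏(1 - 1/p) for each prime p dividing n
φ(435) = 435 × (1 - 1/3) × (1 - 1/5) × (1 - 1/29) = 224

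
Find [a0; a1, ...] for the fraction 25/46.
[0; 1, 1, 5, 4]

Euclidean algorithm steps:
25 = 0 × 46 + 25
46 = 1 × 25 + 21
25 = 1 × 21 + 4
21 = 5 × 4 + 1
4 = 4 × 1 + 0
Continued fraction: [0; 1, 1, 5, 4]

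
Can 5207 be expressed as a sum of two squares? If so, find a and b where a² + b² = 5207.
Not possible

Factorization: 5207 = 41 × 127
By Fermat: n is sum of two squares iff every prime p ≡ 3 (mod 4) appears to even power.
Prime(s) ≡ 3 (mod 4) with odd exponent: [(127, 1)]
Therefore 5207 cannot be expressed as a² + b².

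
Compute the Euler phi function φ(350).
120

350 = 2 × 5^2 × 7
φ(n) = n × ∏(1 - 1/p) for each prime p dividing n
φ(350) = 350 × (1 - 1/2) × (1 - 1/5) × (1 - 1/7) = 120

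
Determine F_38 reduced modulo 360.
89

Matrix identity: Q^n = [[F_(n+1), F_n], [F_n, F_(n-1)]] with Q = [[1,1],[1,0]].
n = 38 = 100110₂. Square-and-multiply, entries mod 360:
Q^1 = [[1,1],[1,0]]
Q^2 = (Q^1)² = [[2,1],[1,1]]
Q^4 = (Q^2)² = [[5,3],[3,2]]
Q^9 = (Q^4)²·Q = [[55,34],[34,21]]
Q^19 = (Q^9)²·Q = [[285,221],[221,64]]
Q^38 = (Q^19)² = [[106,89],[89,17]]
F_38 mod 360 = Q^38[0][1] = 89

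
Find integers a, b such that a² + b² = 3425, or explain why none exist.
17² + 56² (a=17, b=56)

Factorization: 3425 = 5^2 × 137
By Fermat: n is sum of two squares iff every prime p ≡ 3 (mod 4) appears to even power.
All primes ≡ 3 (mod 4) appear to even power.
Search a = 0, 1, 2, … for 3425 - a² a perfect square: first hit at a = 17: 3425 - 289 = 3136 = 56².
3425 = 17² + 56² = 289 + 3136 ✓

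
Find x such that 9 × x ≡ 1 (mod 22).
5

gcd(9, 22) = 1, so the inverse exists.
Extended Euclidean algorithm on (22, 9):
22 = 2 × 9 + 4  ⟹  4 = (1)·22 + (-2)·9
9 = 2 × 4 + 1  ⟹  1 = (-2)·22 + (5)·9
So (5)·9 ≡ 1 (mod 22), i.e. 9^(-1) ≡ 5 (mod 22).
Check: 9 × 5 = 45 ≡ 1 (mod 22)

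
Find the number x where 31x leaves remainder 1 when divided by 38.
27

gcd(31, 38) = 1, so the inverse exists.
Extended Euclidean algorithm on (38, 31):
38 = 1 × 31 + 7  ⟹  7 = (1)·38 + (-1)·31
31 = 4 × 7 + 3  ⟹  3 = (-4)·38 + (5)·31
7 = 2 × 3 + 1  ⟹  1 = (9)·38 + (-11)·31
So (-11)·31 ≡ 1 (mod 38), i.e. 31^(-1) ≡ -11 ≡ 27 (mod 38).
Check: 31 × 27 = 837 ≡ 1 (mod 38)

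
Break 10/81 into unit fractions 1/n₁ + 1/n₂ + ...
1/9 + 1/81

Greedy algorithm:
10/81: ceiling(81/10) = 9, use 1/9
1/81: ceiling(81/1) = 81, use 1/81
Result: 10/81 = 1/9 + 1/81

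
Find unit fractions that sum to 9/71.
1/8 + 1/568

Greedy algorithm:
9/71: ceiling(71/9) = 8, use 1/8
1/568: ceiling(568/1) = 568, use 1/568
Result: 9/71 = 1/8 + 1/568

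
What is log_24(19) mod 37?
31

Baby-step giant-step with step n = ⌈√37⌉ = 7.
Baby steps 24^j mod 37 (j:value) for j=0..6: 0:1, 1:24, 2:21, 3:23, 4:34, 5:2, 6:11.
Giant-step multiplier: 24^(-7) ≡ 24^(36-7) = 24^29 ≡ 15 (mod 37).
Giant steps γ_i = 19·15^i mod 37: γ_0=19, γ_1=26, γ_2=20, γ_3=4, γ_4=23 (in table at j=3).
x = i·n + j = 4·7 + 3 = 31.
Check: 24^31 ≡ 19 (mod 37).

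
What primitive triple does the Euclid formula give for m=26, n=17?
(387, 884, 965)

Euclid's formula: a = m² - n², b = 2mn, c = m² + n²
m = 26, n = 17
a = 26² - 17² = 676 - 289 = 387
b = 2 × 26 × 17 = 884
c = 26² + 17² = 676 + 289 = 965
Verification: 387² + 884² = 149769 + 781456 = 931225 = 965² ✓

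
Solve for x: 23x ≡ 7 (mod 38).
x ≡ 35 (mod 38)

gcd(23, 38) = 1, which divides 7, so solutions exist.
Find 23^(-1) mod 38 by the extended Euclidean algorithm:
38 = 1 × 23 + 15  ⟹  15 = (1)·38 + (-1)·23
23 = 1 × 15 + 8  ⟹  8 = (-1)·38 + (2)·23
15 = 1 × 8 + 7  ⟹  7 = (2)·38 + (-3)·23
8 = 1 × 7 + 1  ⟹  1 = (-3)·38 + (5)·23
So (5)·23 ≡ 1 (mod 38), i.e. 23^(-1) ≡ 5 (mod 38).
x ≡ 5 × 7 = 35 ≡ 35 (mod 38).
Check: 23 × 35 = 805 ≡ 7 (mod 38).
Unique solution: x ≡ 35 (mod 38)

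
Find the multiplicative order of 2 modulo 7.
3

7 is prime, so ord(2) divides φ(7) = 6.
Divisors of 6: 1, 2, 3, 6.
Repeated squaring: 2^1 ≡ 2, 2^2 ≡ 4, 2^4 ≡ 2 (mod 7).
Test 2^d mod 7 for each divisor d in increasing order:
2^1 ≡ 2
2^2 ≡ 4
2^3 = 2^2·2^1 ≡ 1  ← first divisor giving 1
The order is 3.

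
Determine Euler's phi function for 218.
108

218 = 2 × 109
φ(n) = n × ∏(1 - 1/p) for each prime p dividing n
φ(218) = 218 × (1 - 1/2) × (1 - 1/109) = 108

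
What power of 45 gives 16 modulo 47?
4

Baby-step giant-step with step n = ⌈√47⌉ = 7.
Baby steps 45^j mod 47 (j:value) for j=0..6: 0:1, 1:45, 2:4, 3:39, 4:16, 5:15, 6:17.
h = 16 is already in the table at j=4, so x = 4.
Check: 45^4 ≡ 16 (mod 47).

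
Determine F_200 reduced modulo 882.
525

Matrix identity: Q^n = [[F_(n+1), F_n], [F_n, F_(n-1)]] with Q = [[1,1],[1,0]].
n = 200 = 11001000₂. Square-and-multiply, entries mod 882:
Q^1 = [[1,1],[1,0]]
Q^3 = (Q^1)²·Q = [[3,2],[2,1]]
Q^6 = (Q^3)² = [[13,8],[8,5]]
Q^12 = (Q^6)² = [[233,144],[144,89]]
Q^25 = (Q^12)²·Q = [[559,55],[55,504]]
Q^50 = (Q^25)² = [[632,253],[253,379]]
Q^100 = (Q^50)² = [[383,3],[3,380]]
Q^200 = (Q^100)² = [[286,525],[525,643]]
F_200 mod 882 = Q^200[0][1] = 525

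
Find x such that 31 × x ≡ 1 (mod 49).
19

gcd(31, 49) = 1, so the inverse exists.
Extended Euclidean algorithm on (49, 31):
49 = 1 × 31 + 18  ⟹  18 = (1)·49 + (-1)·31
31 = 1 × 18 + 13  ⟹  13 = (-1)·49 + (2)·31
18 = 1 × 13 + 5  ⟹  5 = (2)·49 + (-3)·31
13 = 2 × 5 + 3  ⟹  3 = (-5)·49 + (8)·31
5 = 1 × 3 + 2  ⟹  2 = (7)·49 + (-11)·31
3 = 1 × 2 + 1  ⟹  1 = (-12)·49 + (19)·31
So (19)·31 ≡ 1 (mod 49), i.e. 31^(-1) ≡ 19 (mod 49).
Check: 31 × 19 = 589 ≡ 1 (mod 49)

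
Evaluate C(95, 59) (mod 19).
0

Using Lucas' theorem:
Write n=95 and k=59 in base 19:
n in base 19: [5, 0]
k in base 19: [3, 2]
C(95,59) mod 19 = ∏ C(n_i, k_i) mod 19
Digit binomials (mod 19): C(5,3) = 10; C(0,2) = 0 (k_i > n_i)
Product: 10 × 0 = 0 ≡ 0 (mod 19)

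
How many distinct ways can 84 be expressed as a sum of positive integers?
26543660

p(n) counts ways to write n as a sum of positive integers (order ignored).
Euler's pentagonal recurrence: p(k) = p(k-1) + p(k-2) - p(k-5) - p(k-7) + p(k-12) + p(k-15) - ... (offsets j(3j∓1)/2, signs ++--, p(0)=1, p(<0)=0).
DP table for k = 0..83: p(0)=1, p(1)=1, p(2)=2, p(3)=3, p(4)=5, p(5)=7, p(6)=11, p(7)=15, p(8)=22, p(9)=30, p(10)=42, p(11)=56, p(12)=77, p(13)=101, p(14)=135, p(15)=176, p(16)=231, p(17)=297, p(18)=385, p(19)=490, p(20)=627, p(21)=792, p(22)=1002, p(23)=1255, p(24)=1575, p(25)=1958, p(26)=2436, p(27)=3010, p(28)=3718, p(29)=4565, p(30)=5604, p(31)=6842, p(32)=8349, p(33)=10143, p(34)=12310, p(35)=14883, p(36)=17977, p(37)=21637, p(38)=26015, p(39)=31185, p(40)=37338, p(41)=44583, p(42)=53174, p(43)=63261, p(44)=75175, p(45)=89134, p(46)=105558, p(47)=124754, p(48)=147273, p(49)=173525, p(50)=204226, p(51)=239943, p(52)=281589, p(53)=329931, p(54)=386155, p(55)=451276, p(56)=526823, p(57)=614154, p(58)=715220, p(59)=831820, p(60)=966467, p(61)=1121505, p(62)=1300156, p(63)=1505499, p(64)=1741630, p(65)=2012558, p(66)=2323520, p(67)=2679689, p(68)=3087735, p(69)=3554345, p(70)=4087968, p(71)=4697205, p(72)=5392783, p(73)=6185689, p(74)=7089500, p(75)=8118264, p(76)=9289091, p(77)=10619863, p(78)=12132164, p(79)=13848650, p(80)=15796476, p(81)=18004327, p(82)=20506255, p(83)=23338469.
Final step: p(84) = p(83) + p(82) - p(79) - p(77) + p(72) + p(69) - p(62) - p(58) + p(49) + p(44) - p(33) - p(27) + p(14) + p(7)
= 23338469 + 20506255 - 13848650 - 10619863 + 5392783 + 3554345 - 1300156 - 715220 + 173525 + 75175 - 10143 - 3010 + 135 + 15
= 26543660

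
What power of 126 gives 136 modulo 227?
134

Baby-step giant-step with step n = ⌈√227⌉ = 16.
Baby steps 126^j mod 227 (j:value) for j=0..15: 0:1, 1:126, 2:213, 3:52, 4:196, 5:180, 6:207, 7:204, 8:53, 9:95, 10:166, 11:32, 12:173, 13:6, 14:75, 15:143.
Giant-step multiplier: 126^(-16) ≡ 126^(226-16) = 126^210 ≡ 219 (mod 227).
Giant steps γ_i = 136·219^i mod 227: γ_0=136, γ_1=47, γ_2=78, γ_3=57, γ_4=225, γ_5=16, γ_6=99, γ_7=116, γ_8=207 (in table at j=6).
x = i·n + j = 8·16 + 6 = 134.
Check: 126^134 ≡ 136 (mod 227).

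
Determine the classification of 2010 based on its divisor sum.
abundant

Proper divisors of 2010: sum = 1 + 2 + 3 + 5 + 6 + 10 + 15 + 30 + 67 + 134 + 201 + 335 + 402 + 670 + 1005 = 2886
Since 2886 > 2010, 2010 is abundant.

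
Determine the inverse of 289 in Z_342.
271

gcd(289, 342) = 1, so the inverse exists.
Extended Euclidean algorithm on (342, 289):
342 = 1 × 289 + 53  ⟹  53 = (1)·342 + (-1)·289
289 = 5 × 53 + 24  ⟹  24 = (-5)·342 + (6)·289
53 = 2 × 24 + 5  ⟹  5 = (11)·342 + (-13)·289
24 = 4 × 5 + 4  ⟹  4 = (-49)·342 + (58)·289
5 = 1 × 4 + 1  ⟹  1 = (60)·342 + (-71)·289
So (-71)·289 ≡ 1 (mod 342), i.e. 289^(-1) ≡ -71 ≡ 271 (mod 342).
Check: 289 × 271 = 78319 ≡ 1 (mod 342)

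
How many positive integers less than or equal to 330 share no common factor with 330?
80

330 = 2 × 3 × 5 × 11
φ(n) = n × ∏(1 - 1/p) for each prime p dividing n
φ(330) = 330 × (1 - 1/2) × (1 - 1/3) × (1 - 1/5) × (1 - 1/11) = 80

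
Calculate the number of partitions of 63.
1505499

p(n) counts ways to write n as a sum of positive integers (order ignored).
Euler's pentagonal recurrence: p(k) = p(k-1) + p(k-2) - p(k-5) - p(k-7) + p(k-12) + p(k-15) - ... (offsets j(3j∓1)/2, signs ++--, p(0)=1, p(<0)=0).
DP table for k = 0..62: p(0)=1, p(1)=1, p(2)=2, p(3)=3, p(4)=5, p(5)=7, p(6)=11, p(7)=15, p(8)=22, p(9)=30, p(10)=42, p(11)=56, p(12)=77, p(13)=101, p(14)=135, p(15)=176, p(16)=231, p(17)=297, p(18)=385, p(19)=490, p(20)=627, p(21)=792, p(22)=1002, p(23)=1255, p(24)=1575, p(25)=1958, p(26)=2436, p(27)=3010, p(28)=3718, p(29)=4565, p(30)=5604, p(31)=6842, p(32)=8349, p(33)=10143, p(34)=12310, p(35)=14883, p(36)=17977, p(37)=21637, p(38)=26015, p(39)=31185, p(40)=37338, p(41)=44583, p(42)=53174, p(43)=63261, p(44)=75175, p(45)=89134, p(46)=105558, p(47)=124754, p(48)=147273, p(49)=173525, p(50)=204226, p(51)=239943, p(52)=281589, p(53)=329931, p(54)=386155, p(55)=451276, p(56)=526823, p(57)=614154, p(58)=715220, p(59)=831820, p(60)=966467, p(61)=1121505, p(62)=1300156.
Final step: p(63) = p(62) + p(61) - p(58) - p(56) + p(51) + p(48) - p(41) - p(37) + p(28) + p(23) - p(12) - p(6)
= 1300156 + 1121505 - 715220 - 526823 + 239943 + 147273 - 44583 - 21637 + 3718 + 1255 - 77 - 11
= 1505499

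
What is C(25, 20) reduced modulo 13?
12

Using Lucas' theorem:
Write n=25 and k=20 in base 13:
n in base 13: [1, 12]
k in base 13: [1, 7]
C(25,20) mod 13 = ∏ C(n_i, k_i) mod 13
Digit binomials (mod 13): C(1,1) = 1; C(12,7) = 792 ≡ 12
Product: 1 × 12 = 12 ≡ 12 (mod 13)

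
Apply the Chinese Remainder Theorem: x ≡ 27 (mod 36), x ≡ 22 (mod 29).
747

Using Chinese Remainder Theorem:
M = 36 × 29 = 1044
M1 = 29, M2 = 36
y1 = 29^(-1) mod 36 = 5
y2 = 36^(-1) mod 29 = 25
x = (27×29×5 + 22×36×25) mod 1044 = 747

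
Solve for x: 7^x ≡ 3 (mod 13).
8

Baby-step giant-step with step n = ⌈√13⌉ = 4.
Baby steps 7^j mod 13 (j:value) for j=0..3: 0:1, 1:7, 2:10, 3:5.
Giant-step multiplier: 7^(-4) ≡ 7^(12-4) = 7^8 ≡ 3 (mod 13).
Giant steps γ_i = 3·3^i mod 13: γ_0=3, γ_1=9, γ_2=1 (in table at j=0).
x = i·n + j = 2·4 + 0 = 8.
Check: 7^8 ≡ 3 (mod 13).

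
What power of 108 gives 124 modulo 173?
80

Baby-step giant-step with step n = ⌈√173⌉ = 14.
Baby steps 108^j mod 173 (j:value) for j=0..13: 0:1, 1:108, 2:73, 3:99, 4:139, 5:134, 6:113, 7:94, 8:118, 9:115, 10:137, 11:91, 12:140, 13:69.
Giant-step multiplier: 108^(-14) ≡ 108^(172-14) = 108^158 ≡ 40 (mod 173).
Giant steps γ_i = 124·40^i mod 173: γ_0=124, γ_1=116, γ_2=142, γ_3=144, γ_4=51, γ_5=137 (in table at j=10).
x = i·n + j = 5·14 + 10 = 80.
Check: 108^80 ≡ 124 (mod 173).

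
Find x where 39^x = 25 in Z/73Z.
10

Baby-step giant-step with step n = ⌈√73⌉ = 9.
Baby steps 39^j mod 73 (j:value) for j=0..8: 0:1, 1:39, 2:61, 3:43, 4:71, 5:68, 6:24, 7:60, 8:4.
Giant-step multiplier: 39^(-9) ≡ 39^(72-9) = 39^63 ≡ 22 (mod 73).
Giant steps γ_i = 25·22^i mod 73: γ_0=25, γ_1=39 (in table at j=1).
x = i·n + j = 1·9 + 1 = 10.
Check: 39^10 ≡ 25 (mod 73).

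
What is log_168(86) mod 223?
202

Baby-step giant-step with step n = ⌈√223⌉ = 15.
Baby steps 168^j mod 223 (j:value) for j=0..14: 0:1, 1:168, 2:126, 3:206, 4:43, 5:88, 6:66, 7:161, 8:65, 9:216, 10:162, 11:10, 12:119, 13:145, 14:53.
Giant-step multiplier: 168^(-15) ≡ 168^(222-15) = 168^207 ≡ 209 (mod 223).
Giant steps γ_i = 86·209^i mod 223: γ_0=86, γ_1=134, γ_2=131, γ_3=173, γ_4=31, γ_5=12, γ_6=55, γ_7=122, γ_8=76, γ_9=51, γ_10=178, γ_11=184, γ_12=100, γ_13=161 (in table at j=7).
x = i·n + j = 13·15 + 7 = 202.
Check: 168^202 ≡ 86 (mod 223).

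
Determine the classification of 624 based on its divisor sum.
abundant

Proper divisors of 624: sum = 1 + 2 + 3 + 4 + 6 + 8 + 12 + 13 + ... + 104 + 156 + 208 + 312 (19 divisors) = 1112
Since 1112 > 624, 624 is abundant.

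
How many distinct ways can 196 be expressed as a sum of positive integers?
2814570987591

p(n) counts ways to write n as a sum of positive integers (order ignored).
Euler's pentagonal recurrence: p(k) = p(k-1) + p(k-2) - p(k-5) - p(k-7) + p(k-12) + p(k-15) - ... (offsets j(3j∓1)/2, signs ++--, p(0)=1, p(<0)=0).
DP table for k = 0..195: p(0)=1, p(1)=1, p(2)=2, p(3)=3, p(4)=5, p(5)=7, p(6)=11, p(7)=15, p(8)=22, p(9)=30, p(10)=42, p(11)=56, p(12)=77, p(13)=101, p(14)=135, p(15)=176, p(16)=231, p(17)=297, p(18)=385, p(19)=490, p(20)=627, p(21)=792, p(22)=1002, p(23)=1255, p(24)=1575, p(25)=1958, p(26)=2436, p(27)=3010, p(28)=3718, p(29)=4565, p(30)=5604, p(31)=6842, p(32)=8349, p(33)=10143, p(34)=12310, p(35)=14883, p(36)=17977, p(37)=21637, p(38)=26015, p(39)=31185, p(40)=37338, p(41)=44583, p(42)=53174, p(43)=63261, p(44)=75175, p(45)=89134, p(46)=105558, p(47)=124754, p(48)=147273, p(49)=173525, p(50)=204226, p(51)=239943, p(52)=281589, p(53)=329931, p(54)=386155, p(55)=451276, p(56)=526823, p(57)=614154, p(58)=715220, p(59)=831820, p(60)=966467, p(61)=1121505, p(62)=1300156, p(63)=1505499, p(64)=1741630, p(65)=2012558, p(66)=2323520, p(67)=2679689, p(68)=3087735, p(69)=3554345, p(70)=4087968, p(71)=4697205, p(72)=5392783, p(73)=6185689, p(74)=7089500, p(75)=8118264, p(76)=9289091, p(77)=10619863, p(78)=12132164, p(79)=13848650, p(80)=15796476, p(81)=18004327, p(82)=20506255, p(83)=23338469, p(84)=26543660, p(85)=30167357, p(86)=34262962, p(87)=38887673, p(88)=44108109, p(89)=49995925, p(90)=56634173, p(91)=64112359, p(92)=72533807, p(93)=82010177, p(94)=92669720, p(95)=104651419, p(96)=118114304, p(97)=133230930, p(98)=150198136, p(99)=169229875, p(100)=190569292, p(101)=214481126, p(102)=241265379, p(103)=271248950, p(104)=304801365, p(105)=342325709, p(106)=384276336, p(107)=431149389, p(108)=483502844, p(109)=541946240, p(110)=607163746, p(111)=679903203, p(112)=761002156, p(113)=851376628, p(114)=952050665, p(115)=1064144451, p(116)=1188908248, p(117)=1327710076, p(118)=1482074143, p(119)=1653668665, p(120)=1844349560, p(121)=2056148051, p(122)=2291320912, p(123)=2552338241, p(124)=2841940500, p(125)=3163127352, p(126)=3519222692, p(127)=3913864295, p(128)=4351078600, p(129)=4835271870, p(130)=5371315400, p(131)=5964539504, p(132)=6620830889, p(133)=7346629512, p(134)=8149040695, p(135)=9035836076, p(136)=10015581680, p(137)=11097645016, p(138)=12292341831, p(139)=13610949895, p(140)=15065878135, p(141)=16670689208, p(142)=18440293320, p(143)=20390982757, p(144)=22540654445, p(145)=24908858009, p(146)=27517052599, p(147)=30388671978, p(148)=33549419497, p(149)=37027355200, p(150)=40853235313, p(151)=45060624582, p(152)=49686288421, p(153)=54770336324, p(154)=60356673280, p(155)=66493182097, p(156)=73232243759, p(157)=80630964769, p(158)=88751778802, p(159)=97662728555, p(160)=107438159466, p(161)=118159068427, p(162)=129913904637, p(163)=142798995930, p(164)=156919475295, p(165)=172389800255, p(166)=189334822579, p(167)=207890420102, p(168)=228204732751, p(169)=250438925115, p(170)=274768617130, p(171)=301384802048, p(172)=330495499613, p(173)=362326859895, p(174)=397125074750, p(175)=435157697830, p(176)=476715857290, p(177)=522115831195, p(178)=571701605655, p(179)=625846753120, p(180)=684957390936, p(181)=749474411781, p(182)=819876908323, p(183)=896684817527, p(184)=980462880430, p(185)=1071823774337, p(186)=1171432692373, p(187)=1280011042268, p(188)=1398341745571, p(189)=1527273599625, p(190)=1667727404093, p(191)=1820701100652, p(192)=1987276856363, p(193)=2168627105469, p(194)=2366022741845, p(195)=2580840212973.
Final step: p(196) = p(195) + p(194) - p(191) - p(189) + p(184) + p(181) - p(174) - p(170) + p(161) + p(156) - p(145) - p(139) + p(126) + p(119) - p(104) - p(96) + p(79) + p(70) - p(51) - p(41) + p(20) + p(9)
= 2580840212973 + 2366022741845 - 1820701100652 - 1527273599625 + 980462880430 + 749474411781 - 397125074750 - 274768617130 + 118159068427 + 73232243759 - 24908858009 - 13610949895 + 3519222692 + 1653668665 - 304801365 - 118114304 + 13848650 + 4087968 - 239943 - 44583 + 627 + 30
= 2814570987591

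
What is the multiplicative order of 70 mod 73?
12

73 is prime, so ord(70) divides φ(73) = 72.
Divisors of 72: 1, 2, 3, 4, 6, 8, 9, 12, 18, 24, 36, 72.
Repeated squaring: 70^1 ≡ 70, 70^2 ≡ 9, 70^4 ≡ 8, 70^8 ≡ 64, 70^16 ≡ 8, 70^32 ≡ 64, 70^64 ≡ 8 (mod 73).
Test 70^d mod 73 for each divisor d in increasing order:
70^1 ≡ 70
70^2 ≡ 9
70^3 = 70^2·70^1 ≡ 46
70^4 ≡ 8
70^6 = 70^4·70^2 ≡ 72
70^8 ≡ 64
70^9 = 70^8·70^1 ≡ 27
70^12 = 70^8·70^4 ≡ 1  ← first divisor giving 1
The order is 12.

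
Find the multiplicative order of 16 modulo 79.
39

79 is prime, so ord(16) divides φ(79) = 78.
Divisors of 78: 1, 2, 3, 6, 13, 26, 39, 78.
Repeated squaring: 16^1 ≡ 16, 16^2 ≡ 19, 16^4 ≡ 45, 16^8 ≡ 50, 16^16 ≡ 51, 16^32 ≡ 73, 16^64 ≡ 36 (mod 79).
Test 16^d mod 79 for each divisor d in increasing order:
16^1 ≡ 16
16^2 ≡ 19
16^3 = 16^2·16^1 ≡ 67
16^6 = 16^4·16^2 ≡ 65
16^13 = 16^8·16^4·16^1 ≡ 55
16^26 = 16^16·16^8·16^2 ≡ 23
16^39 = 16^32·16^4·16^2·16^1 ≡ 1  ← first divisor giving 1
The order is 39.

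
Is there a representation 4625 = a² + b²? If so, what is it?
1² + 68² (a=1, b=68)

Factorization: 4625 = 5^3 × 37
By Fermat: n is sum of two squares iff every prime p ≡ 3 (mod 4) appears to even power.
All primes ≡ 3 (mod 4) appear to even power.
Search a = 0, 1, 2, … for 4625 - a² a perfect square: first hit at a = 1: 4625 - 1 = 4624 = 68².
4625 = 1² + 68² = 1 + 4624 ✓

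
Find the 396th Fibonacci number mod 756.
648

Matrix identity: Q^n = [[F_(n+1), F_n], [F_n, F_(n-1)]] with Q = [[1,1],[1,0]].
n = 396 = 110001100₂. Square-and-multiply, entries mod 756:
Q^1 = [[1,1],[1,0]]
Q^3 = (Q^1)²·Q = [[3,2],[2,1]]
Q^6 = (Q^3)² = [[13,8],[8,5]]
Q^12 = (Q^6)² = [[233,144],[144,89]]
Q^24 = (Q^12)² = [[181,252],[252,685]]
Q^49 = (Q^24)²·Q = [[1,253],[253,504]]
Q^99 = (Q^49)²·Q = [[507,506],[506,1]]
Q^198 = (Q^99)² = [[517,8],[8,509]]
Q^396 = (Q^198)² = [[485,648],[648,593]]
F_396 mod 756 = Q^396[0][1] = 648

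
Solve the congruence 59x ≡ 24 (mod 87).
x ≡ 24 (mod 87)

gcd(59, 87) = 1, which divides 24, so solutions exist.
Find 59^(-1) mod 87 by the extended Euclidean algorithm:
87 = 1 × 59 + 28  ⟹  28 = (1)·87 + (-1)·59
59 = 2 × 28 + 3  ⟹  3 = (-2)·87 + (3)·59
28 = 9 × 3 + 1  ⟹  1 = (19)·87 + (-28)·59
So (-28)·59 ≡ 1 (mod 87), i.e. 59^(-1) ≡ -28 ≡ 59 (mod 87).
x ≡ 59 × 24 = 1416 ≡ 24 (mod 87).
Check: 59 × 24 = 1416 ≡ 24 (mod 87).
Unique solution: x ≡ 24 (mod 87)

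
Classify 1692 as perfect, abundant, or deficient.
abundant

Proper divisors of 1692: sum = 1 + 2 + 3 + 4 + 6 + 9 + 12 + 18 + ... + 282 + 423 + 564 + 846 (17 divisors) = 2676
Since 2676 > 1692, 1692 is abundant.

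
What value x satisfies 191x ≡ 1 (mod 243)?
14

gcd(191, 243) = 1, so the inverse exists.
Extended Euclidean algorithm on (243, 191):
243 = 1 × 191 + 52  ⟹  52 = (1)·243 + (-1)·191
191 = 3 × 52 + 35  ⟹  35 = (-3)·243 + (4)·191
52 = 1 × 35 + 17  ⟹  17 = (4)·243 + (-5)·191
35 = 2 × 17 + 1  ⟹  1 = (-11)·243 + (14)·191
So (14)·191 ≡ 1 (mod 243), i.e. 191^(-1) ≡ 14 (mod 243).
Check: 191 × 14 = 2674 ≡ 1 (mod 243)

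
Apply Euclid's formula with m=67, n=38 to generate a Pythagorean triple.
(3045, 5092, 5933)

Euclid's formula: a = m² - n², b = 2mn, c = m² + n²
m = 67, n = 38
a = 67² - 38² = 4489 - 1444 = 3045
b = 2 × 67 × 38 = 5092
c = 67² + 38² = 4489 + 1444 = 5933
Verification: 3045² + 5092² = 9272025 + 25928464 = 35200489 = 5933² ✓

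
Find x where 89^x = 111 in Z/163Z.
104

Baby-step giant-step with step n = ⌈√163⌉ = 13.
Baby steps 89^j mod 163 (j:value) for j=0..12: 0:1, 1:89, 2:97, 3:157, 4:118, 5:70, 6:36, 7:107, 8:69, 9:110, 10:10, 11:75, 12:155.
Giant-step multiplier: 89^(-13) ≡ 89^(162-13) = 89^149 ≡ 19 (mod 163).
Giant steps γ_i = 111·19^i mod 163: γ_0=111, γ_1=153, γ_2=136, γ_3=139, γ_4=33, γ_5=138, γ_6=14, γ_7=103, γ_8=1 (in table at j=0).
x = i·n + j = 8·13 + 0 = 104.
Check: 89^104 ≡ 111 (mod 163).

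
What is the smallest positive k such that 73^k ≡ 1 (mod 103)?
34

103 is prime, so ord(73) divides φ(103) = 102.
Divisors of 102: 1, 2, 3, 6, 17, 34, 51, 102.
Repeated squaring: 73^1 ≡ 73, 73^2 ≡ 76, 73^4 ≡ 8, 73^8 ≡ 64, 73^16 ≡ 79, 73^32 ≡ 61, 73^64 ≡ 13 (mod 103).
Test 73^d mod 103 for each divisor d in increasing order:
73^1 ≡ 73
73^2 ≡ 76
73^3 = 73^2·73^1 ≡ 89
73^6 = 73^4·73^2 ≡ 93
73^17 = 73^16·73^1 ≡ 102
73^34 = 73^32·73^2 ≡ 1  ← first divisor giving 1
The order is 34.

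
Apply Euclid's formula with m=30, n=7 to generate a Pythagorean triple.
(851, 420, 949)

Euclid's formula: a = m² - n², b = 2mn, c = m² + n²
m = 30, n = 7
a = 30² - 7² = 900 - 49 = 851
b = 2 × 30 × 7 = 420
c = 30² + 7² = 900 + 49 = 949
Verification: 851² + 420² = 724201 + 176400 = 900601 = 949² ✓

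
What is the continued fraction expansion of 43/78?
[0; 1, 1, 4, 2, 1, 2]

Euclidean algorithm steps:
43 = 0 × 78 + 43
78 = 1 × 43 + 35
43 = 1 × 35 + 8
35 = 4 × 8 + 3
8 = 2 × 3 + 2
3 = 1 × 2 + 1
2 = 2 × 1 + 0
Continued fraction: [0; 1, 1, 4, 2, 1, 2]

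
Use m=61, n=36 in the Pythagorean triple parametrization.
(2425, 4392, 5017)

Euclid's formula: a = m² - n², b = 2mn, c = m² + n²
m = 61, n = 36
a = 61² - 36² = 3721 - 1296 = 2425
b = 2 × 61 × 36 = 4392
c = 61² + 36² = 3721 + 1296 = 5017
Verification: 2425² + 4392² = 5880625 + 19289664 = 25170289 = 5017² ✓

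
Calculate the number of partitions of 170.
274768617130

p(n) counts ways to write n as a sum of positive integers (order ignored).
Euler's pentagonal recurrence: p(k) = p(k-1) + p(k-2) - p(k-5) - p(k-7) + p(k-12) + p(k-15) - ... (offsets j(3j∓1)/2, signs ++--, p(0)=1, p(<0)=0).
DP table for k = 0..169: p(0)=1, p(1)=1, p(2)=2, p(3)=3, p(4)=5, p(5)=7, p(6)=11, p(7)=15, p(8)=22, p(9)=30, p(10)=42, p(11)=56, p(12)=77, p(13)=101, p(14)=135, p(15)=176, p(16)=231, p(17)=297, p(18)=385, p(19)=490, p(20)=627, p(21)=792, p(22)=1002, p(23)=1255, p(24)=1575, p(25)=1958, p(26)=2436, p(27)=3010, p(28)=3718, p(29)=4565, p(30)=5604, p(31)=6842, p(32)=8349, p(33)=10143, p(34)=12310, p(35)=14883, p(36)=17977, p(37)=21637, p(38)=26015, p(39)=31185, p(40)=37338, p(41)=44583, p(42)=53174, p(43)=63261, p(44)=75175, p(45)=89134, p(46)=105558, p(47)=124754, p(48)=147273, p(49)=173525, p(50)=204226, p(51)=239943, p(52)=281589, p(53)=329931, p(54)=386155, p(55)=451276, p(56)=526823, p(57)=614154, p(58)=715220, p(59)=831820, p(60)=966467, p(61)=1121505, p(62)=1300156, p(63)=1505499, p(64)=1741630, p(65)=2012558, p(66)=2323520, p(67)=2679689, p(68)=3087735, p(69)=3554345, p(70)=4087968, p(71)=4697205, p(72)=5392783, p(73)=6185689, p(74)=7089500, p(75)=8118264, p(76)=9289091, p(77)=10619863, p(78)=12132164, p(79)=13848650, p(80)=15796476, p(81)=18004327, p(82)=20506255, p(83)=23338469, p(84)=26543660, p(85)=30167357, p(86)=34262962, p(87)=38887673, p(88)=44108109, p(89)=49995925, p(90)=56634173, p(91)=64112359, p(92)=72533807, p(93)=82010177, p(94)=92669720, p(95)=104651419, p(96)=118114304, p(97)=133230930, p(98)=150198136, p(99)=169229875, p(100)=190569292, p(101)=214481126, p(102)=241265379, p(103)=271248950, p(104)=304801365, p(105)=342325709, p(106)=384276336, p(107)=431149389, p(108)=483502844, p(109)=541946240, p(110)=607163746, p(111)=679903203, p(112)=761002156, p(113)=851376628, p(114)=952050665, p(115)=1064144451, p(116)=1188908248, p(117)=1327710076, p(118)=1482074143, p(119)=1653668665, p(120)=1844349560, p(121)=2056148051, p(122)=2291320912, p(123)=2552338241, p(124)=2841940500, p(125)=3163127352, p(126)=3519222692, p(127)=3913864295, p(128)=4351078600, p(129)=4835271870, p(130)=5371315400, p(131)=5964539504, p(132)=6620830889, p(133)=7346629512, p(134)=8149040695, p(135)=9035836076, p(136)=10015581680, p(137)=11097645016, p(138)=12292341831, p(139)=13610949895, p(140)=15065878135, p(141)=16670689208, p(142)=18440293320, p(143)=20390982757, p(144)=22540654445, p(145)=24908858009, p(146)=27517052599, p(147)=30388671978, p(148)=33549419497, p(149)=37027355200, p(150)=40853235313, p(151)=45060624582, p(152)=49686288421, p(153)=54770336324, p(154)=60356673280, p(155)=66493182097, p(156)=73232243759, p(157)=80630964769, p(158)=88751778802, p(159)=97662728555, p(160)=107438159466, p(161)=118159068427, p(162)=129913904637, p(163)=142798995930, p(164)=156919475295, p(165)=172389800255, p(166)=189334822579, p(167)=207890420102, p(168)=228204732751, p(169)=250438925115.
Final step: p(170) = p(169) + p(168) - p(165) - p(163) + p(158) + p(155) - p(148) - p(144) + p(135) + p(130) - p(119) - p(113) + p(100) + p(93) - p(78) - p(70) + p(53) + p(44) - p(25) - p(15)
= 250438925115 + 228204732751 - 172389800255 - 142798995930 + 88751778802 + 66493182097 - 33549419497 - 22540654445 + 9035836076 + 5371315400 - 1653668665 - 851376628 + 190569292 + 82010177 - 12132164 - 4087968 + 329931 + 75175 - 1958 - 176
= 274768617130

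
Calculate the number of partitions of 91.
64112359

p(n) counts ways to write n as a sum of positive integers (order ignored).
Euler's pentagonal recurrence: p(k) = p(k-1) + p(k-2) - p(k-5) - p(k-7) + p(k-12) + p(k-15) - ... (offsets j(3j∓1)/2, signs ++--, p(0)=1, p(<0)=0).
DP table for k = 0..90: p(0)=1, p(1)=1, p(2)=2, p(3)=3, p(4)=5, p(5)=7, p(6)=11, p(7)=15, p(8)=22, p(9)=30, p(10)=42, p(11)=56, p(12)=77, p(13)=101, p(14)=135, p(15)=176, p(16)=231, p(17)=297, p(18)=385, p(19)=490, p(20)=627, p(21)=792, p(22)=1002, p(23)=1255, p(24)=1575, p(25)=1958, p(26)=2436, p(27)=3010, p(28)=3718, p(29)=4565, p(30)=5604, p(31)=6842, p(32)=8349, p(33)=10143, p(34)=12310, p(35)=14883, p(36)=17977, p(37)=21637, p(38)=26015, p(39)=31185, p(40)=37338, p(41)=44583, p(42)=53174, p(43)=63261, p(44)=75175, p(45)=89134, p(46)=105558, p(47)=124754, p(48)=147273, p(49)=173525, p(50)=204226, p(51)=239943, p(52)=281589, p(53)=329931, p(54)=386155, p(55)=451276, p(56)=526823, p(57)=614154, p(58)=715220, p(59)=831820, p(60)=966467, p(61)=1121505, p(62)=1300156, p(63)=1505499, p(64)=1741630, p(65)=2012558, p(66)=2323520, p(67)=2679689, p(68)=3087735, p(69)=3554345, p(70)=4087968, p(71)=4697205, p(72)=5392783, p(73)=6185689, p(74)=7089500, p(75)=8118264, p(76)=9289091, p(77)=10619863, p(78)=12132164, p(79)=13848650, p(80)=15796476, p(81)=18004327, p(82)=20506255, p(83)=23338469, p(84)=26543660, p(85)=30167357, p(86)=34262962, p(87)=38887673, p(88)=44108109, p(89)=49995925, p(90)=56634173.
Final step: p(91) = p(90) + p(89) - p(86) - p(84) + p(79) + p(76) - p(69) - p(65) + p(56) + p(51) - p(40) - p(34) + p(21) + p(14)
= 56634173 + 49995925 - 34262962 - 26543660 + 13848650 + 9289091 - 3554345 - 2012558 + 526823 + 239943 - 37338 - 12310 + 792 + 135
= 64112359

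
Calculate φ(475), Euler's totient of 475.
360

475 = 5^2 × 19
φ(n) = n × ∏(1 - 1/p) for each prime p dividing n
φ(475) = 475 × (1 - 1/5) × (1 - 1/19) = 360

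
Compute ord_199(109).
66

199 is prime, so ord(109) divides φ(199) = 198.
Divisors of 198: 1, 2, 3, 6, 9, 11, 18, 22, 33, 66, 99, 198.
Repeated squaring: 109^1 ≡ 109, 109^2 ≡ 140, 109^4 ≡ 98, 109^8 ≡ 52, 109^16 ≡ 117, 109^32 ≡ 157, 109^64 ≡ 172, 109^128 ≡ 132 (mod 199).
Test 109^d mod 199 for each divisor d in increasing order:
109^1 ≡ 109
109^2 ≡ 140
109^3 = 109^2·109^1 ≡ 136
109^6 = 109^4·109^2 ≡ 188
109^9 = 109^8·109^1 ≡ 96
109^11 = 109^8·109^2·109^1 ≡ 107
109^18 = 109^16·109^2 ≡ 62
109^22 = 109^16·109^4·109^2 ≡ 106
109^33 = 109^32·109^1 ≡ 198
109^66 = 109^64·109^2 ≡ 1  ← first divisor giving 1
The order is 66.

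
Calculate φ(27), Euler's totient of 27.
18

27 = 3^3
φ(n) = n × ∏(1 - 1/p) for each prime p dividing n
φ(27) = 27 × (1 - 1/3) = 18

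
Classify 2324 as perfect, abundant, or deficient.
abundant

Proper divisors of 2324: sum = 1 + 2 + 4 + 7 + 14 + 28 + 83 + 166 + 332 + 581 + 1162 = 2380
Since 2380 > 2324, 2324 is abundant.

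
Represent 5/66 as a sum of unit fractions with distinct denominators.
1/14 + 1/231

Greedy algorithm:
5/66: ceiling(66/5) = 14, use 1/14
1/231: ceiling(231/1) = 231, use 1/231
Result: 5/66 = 1/14 + 1/231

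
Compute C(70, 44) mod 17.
0

Using Lucas' theorem:
Write n=70 and k=44 in base 17:
n in base 17: [4, 2]
k in base 17: [2, 10]
C(70,44) mod 17 = ∏ C(n_i, k_i) mod 17
Digit binomials (mod 17): C(4,2) = 6; C(2,10) = 0 (k_i > n_i)
Product: 6 × 0 = 0 ≡ 0 (mod 17)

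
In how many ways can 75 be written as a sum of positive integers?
8118264

p(n) counts ways to write n as a sum of positive integers (order ignored).
Euler's pentagonal recurrence: p(k) = p(k-1) + p(k-2) - p(k-5) - p(k-7) + p(k-12) + p(k-15) - ... (offsets j(3j∓1)/2, signs ++--, p(0)=1, p(<0)=0).
DP table for k = 0..74: p(0)=1, p(1)=1, p(2)=2, p(3)=3, p(4)=5, p(5)=7, p(6)=11, p(7)=15, p(8)=22, p(9)=30, p(10)=42, p(11)=56, p(12)=77, p(13)=101, p(14)=135, p(15)=176, p(16)=231, p(17)=297, p(18)=385, p(19)=490, p(20)=627, p(21)=792, p(22)=1002, p(23)=1255, p(24)=1575, p(25)=1958, p(26)=2436, p(27)=3010, p(28)=3718, p(29)=4565, p(30)=5604, p(31)=6842, p(32)=8349, p(33)=10143, p(34)=12310, p(35)=14883, p(36)=17977, p(37)=21637, p(38)=26015, p(39)=31185, p(40)=37338, p(41)=44583, p(42)=53174, p(43)=63261, p(44)=75175, p(45)=89134, p(46)=105558, p(47)=124754, p(48)=147273, p(49)=173525, p(50)=204226, p(51)=239943, p(52)=281589, p(53)=329931, p(54)=386155, p(55)=451276, p(56)=526823, p(57)=614154, p(58)=715220, p(59)=831820, p(60)=966467, p(61)=1121505, p(62)=1300156, p(63)=1505499, p(64)=1741630, p(65)=2012558, p(66)=2323520, p(67)=2679689, p(68)=3087735, p(69)=3554345, p(70)=4087968, p(71)=4697205, p(72)=5392783, p(73)=6185689, p(74)=7089500.
Final step: p(75) = p(74) + p(73) - p(70) - p(68) + p(63) + p(60) - p(53) - p(49) + p(40) + p(35) - p(24) - p(18) + p(5)
= 7089500 + 6185689 - 4087968 - 3087735 + 1505499 + 966467 - 329931 - 173525 + 37338 + 14883 - 1575 - 385 + 7
= 8118264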